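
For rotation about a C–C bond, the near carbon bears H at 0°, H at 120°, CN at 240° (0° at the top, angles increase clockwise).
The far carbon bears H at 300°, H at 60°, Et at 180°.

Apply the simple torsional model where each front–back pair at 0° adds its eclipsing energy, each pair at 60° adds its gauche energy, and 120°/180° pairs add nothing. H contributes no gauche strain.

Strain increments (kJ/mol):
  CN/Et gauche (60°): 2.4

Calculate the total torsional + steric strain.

2.4 kJ/mol

This conformer (staggered): CN(240°)/Et(180°) gauche 2.4 → 2.4 kJ/mol.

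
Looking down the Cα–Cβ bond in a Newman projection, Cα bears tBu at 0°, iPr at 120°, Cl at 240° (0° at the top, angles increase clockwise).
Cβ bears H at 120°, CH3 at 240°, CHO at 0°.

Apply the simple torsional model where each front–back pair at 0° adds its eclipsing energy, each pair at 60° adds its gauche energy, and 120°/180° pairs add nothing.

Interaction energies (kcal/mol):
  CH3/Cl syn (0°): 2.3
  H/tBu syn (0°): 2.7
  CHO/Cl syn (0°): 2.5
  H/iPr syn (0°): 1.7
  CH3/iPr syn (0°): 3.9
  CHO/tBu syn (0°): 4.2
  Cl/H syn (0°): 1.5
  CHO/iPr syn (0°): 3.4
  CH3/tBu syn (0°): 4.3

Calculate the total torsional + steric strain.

8.2 kcal/mol

This conformer (eclipsed): tBu–CHO eclipsed, iPr–H eclipsed, Cl–CH3 eclipsed; 4.2 + 1.7 + 2.3 = 8.2 kcal/mol.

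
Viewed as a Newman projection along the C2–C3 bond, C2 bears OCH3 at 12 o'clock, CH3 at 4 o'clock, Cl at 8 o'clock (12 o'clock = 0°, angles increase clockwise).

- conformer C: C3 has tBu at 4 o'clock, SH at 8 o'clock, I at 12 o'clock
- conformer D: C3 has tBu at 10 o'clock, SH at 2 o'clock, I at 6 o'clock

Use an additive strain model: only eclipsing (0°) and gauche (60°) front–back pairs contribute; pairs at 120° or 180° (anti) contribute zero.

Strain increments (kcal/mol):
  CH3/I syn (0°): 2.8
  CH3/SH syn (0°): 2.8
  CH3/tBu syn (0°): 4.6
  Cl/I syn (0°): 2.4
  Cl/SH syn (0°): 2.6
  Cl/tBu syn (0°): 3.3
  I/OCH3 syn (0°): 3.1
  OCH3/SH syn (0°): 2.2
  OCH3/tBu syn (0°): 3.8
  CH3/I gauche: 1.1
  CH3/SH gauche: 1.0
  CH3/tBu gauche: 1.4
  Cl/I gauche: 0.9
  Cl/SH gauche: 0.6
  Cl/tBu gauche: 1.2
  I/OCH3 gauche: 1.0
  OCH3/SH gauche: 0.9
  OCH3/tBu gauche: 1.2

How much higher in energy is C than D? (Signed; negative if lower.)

C (eclipsed): OCH3–I eclipsed, CH3–tBu eclipsed, Cl–SH eclipsed; 3.1 + 4.6 + 2.6 = 10.3 kcal/mol.
D (staggered): OCH3–tBu gauche, OCH3–SH gauche, CH3–SH gauche, CH3–I gauche, Cl–tBu gauche, Cl–I gauche; 1.2 + 0.9 + 1.0 + 1.1 + 1.2 + 0.9 = 6.3 kcal/mol.
E(C) − E(D) = 10.3 − 6.3 = +4.0 kcal/mol.

+4.0 kcal/mol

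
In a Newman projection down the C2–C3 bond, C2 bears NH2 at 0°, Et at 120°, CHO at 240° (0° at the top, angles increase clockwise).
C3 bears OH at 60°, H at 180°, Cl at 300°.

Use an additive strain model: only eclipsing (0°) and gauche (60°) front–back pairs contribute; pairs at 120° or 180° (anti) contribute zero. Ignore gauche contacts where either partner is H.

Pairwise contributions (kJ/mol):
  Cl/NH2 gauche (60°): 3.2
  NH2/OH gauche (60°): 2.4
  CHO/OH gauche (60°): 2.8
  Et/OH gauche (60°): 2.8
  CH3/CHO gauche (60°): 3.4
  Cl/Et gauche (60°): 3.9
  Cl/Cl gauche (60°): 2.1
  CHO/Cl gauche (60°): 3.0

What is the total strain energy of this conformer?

11.4 kJ/mol

This conformer (staggered): NH2(0°)/OH(60°) gauche 2.4; NH2(0°)/Cl(300°) gauche 3.2; Et(120°)/OH(60°) gauche 2.8; CHO(240°)/Cl(300°) gauche 3.0 → 11.4 kJ/mol.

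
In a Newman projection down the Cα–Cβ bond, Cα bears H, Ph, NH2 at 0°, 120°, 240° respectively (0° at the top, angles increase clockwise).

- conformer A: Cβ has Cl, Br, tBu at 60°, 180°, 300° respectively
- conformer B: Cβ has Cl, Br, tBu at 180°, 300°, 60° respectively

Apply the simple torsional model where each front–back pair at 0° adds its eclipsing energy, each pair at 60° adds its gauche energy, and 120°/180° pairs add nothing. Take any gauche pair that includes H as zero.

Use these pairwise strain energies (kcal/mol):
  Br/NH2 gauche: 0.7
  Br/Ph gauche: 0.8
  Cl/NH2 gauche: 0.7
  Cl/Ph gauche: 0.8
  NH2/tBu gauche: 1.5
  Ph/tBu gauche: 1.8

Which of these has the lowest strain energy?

A (staggered): Ph(120°)/Cl(60°) gauche 0.8; Ph(120°)/Br(180°) gauche 0.8; NH2(240°)/Br(180°) gauche 0.7; NH2(240°)/tBu(300°) gauche 1.5 → 3.8 kcal/mol.
B (staggered): Ph(120°)/Cl(180°) gauche 0.8; Ph(120°)/tBu(60°) gauche 1.8; NH2(240°)/Cl(180°) gauche 0.7; NH2(240°)/Br(300°) gauche 0.7 → 4.0 kcal/mol.
A has the lowest total (3.8 kcal/mol).

A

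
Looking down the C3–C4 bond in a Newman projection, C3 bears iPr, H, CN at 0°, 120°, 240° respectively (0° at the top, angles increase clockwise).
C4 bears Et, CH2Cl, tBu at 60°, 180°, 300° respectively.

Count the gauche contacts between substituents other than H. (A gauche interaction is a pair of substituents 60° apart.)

4

Non-H gauche pairs: iPr(0°)/Et(60°); iPr(0°)/tBu(300°); CN(240°)/CH2Cl(180°); CN(240°)/tBu(300°) — 4 interactions.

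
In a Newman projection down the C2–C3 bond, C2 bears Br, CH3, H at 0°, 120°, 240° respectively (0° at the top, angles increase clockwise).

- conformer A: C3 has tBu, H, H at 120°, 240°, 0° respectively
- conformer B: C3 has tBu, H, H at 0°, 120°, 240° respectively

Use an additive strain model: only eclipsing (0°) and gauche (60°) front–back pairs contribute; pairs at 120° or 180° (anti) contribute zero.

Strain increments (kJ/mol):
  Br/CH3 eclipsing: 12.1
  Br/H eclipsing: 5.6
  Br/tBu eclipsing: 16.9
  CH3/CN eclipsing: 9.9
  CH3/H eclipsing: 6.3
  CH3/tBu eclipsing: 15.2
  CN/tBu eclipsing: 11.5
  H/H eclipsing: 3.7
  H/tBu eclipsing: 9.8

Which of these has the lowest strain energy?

A is eclipsed. Br at 0° is eclipsed with H at 0° (5.6); CH3 at 120° is eclipsed with tBu at 120° (15.2); H at 240° is eclipsed with H at 240° (3.7). Total 24.5 kJ/mol.
B is eclipsed. Br at 0° is eclipsed with tBu at 0° (16.9); CH3 at 120° is eclipsed with H at 120° (6.3); H at 240° is eclipsed with H at 240° (3.7). Total 26.9 kJ/mol.
A has the lowest total (24.5 kJ/mol).

A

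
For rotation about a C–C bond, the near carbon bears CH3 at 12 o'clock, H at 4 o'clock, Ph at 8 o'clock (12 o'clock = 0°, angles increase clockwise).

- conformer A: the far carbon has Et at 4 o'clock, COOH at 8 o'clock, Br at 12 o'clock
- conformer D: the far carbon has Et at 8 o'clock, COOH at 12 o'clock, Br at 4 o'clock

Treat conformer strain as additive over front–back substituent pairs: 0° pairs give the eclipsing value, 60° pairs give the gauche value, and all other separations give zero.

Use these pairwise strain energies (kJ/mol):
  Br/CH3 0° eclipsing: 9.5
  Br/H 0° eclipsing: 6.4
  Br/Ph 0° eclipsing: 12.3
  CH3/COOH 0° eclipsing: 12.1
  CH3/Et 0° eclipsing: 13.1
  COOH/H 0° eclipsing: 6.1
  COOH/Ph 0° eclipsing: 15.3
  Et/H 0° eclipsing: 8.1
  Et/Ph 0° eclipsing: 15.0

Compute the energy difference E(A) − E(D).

A (eclipsed): CH3–Br eclipsed, H–Et eclipsed, Ph–COOH eclipsed; 9.5 + 8.1 + 15.3 = 32.9 kJ/mol.
D (eclipsed): CH3–COOH eclipsed, H–Br eclipsed, Ph–Et eclipsed; 12.1 + 6.4 + 15.0 = 33.5 kJ/mol.
E(A) − E(D) = 32.9 − 33.5 = -0.6 kJ/mol.

-0.6 kJ/mol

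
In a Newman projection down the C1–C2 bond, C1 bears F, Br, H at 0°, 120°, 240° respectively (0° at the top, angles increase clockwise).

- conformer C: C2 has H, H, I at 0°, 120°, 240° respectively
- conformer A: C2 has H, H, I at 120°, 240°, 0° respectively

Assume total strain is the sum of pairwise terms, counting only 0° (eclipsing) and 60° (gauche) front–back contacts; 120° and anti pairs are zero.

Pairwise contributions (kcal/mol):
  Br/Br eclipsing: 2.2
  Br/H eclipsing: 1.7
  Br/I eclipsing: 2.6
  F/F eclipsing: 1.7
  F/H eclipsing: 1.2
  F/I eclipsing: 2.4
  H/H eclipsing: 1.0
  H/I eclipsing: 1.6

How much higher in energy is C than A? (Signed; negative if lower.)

C (eclipsed): F(0°)/H(0°) eclipsed 1.2; Br(120°)/H(120°) eclipsed 1.7; H(240°)/I(240°) eclipsed 1.6 → 4.5 kcal/mol.
A (eclipsed): F(0°)/I(0°) eclipsed 2.4; Br(120°)/H(120°) eclipsed 1.7; H(240°)/H(240°) eclipsed 1.0 → 5.1 kcal/mol.
E(C) − E(A) = 4.5 − 5.1 = -0.6 kcal/mol.

-0.6 kcal/mol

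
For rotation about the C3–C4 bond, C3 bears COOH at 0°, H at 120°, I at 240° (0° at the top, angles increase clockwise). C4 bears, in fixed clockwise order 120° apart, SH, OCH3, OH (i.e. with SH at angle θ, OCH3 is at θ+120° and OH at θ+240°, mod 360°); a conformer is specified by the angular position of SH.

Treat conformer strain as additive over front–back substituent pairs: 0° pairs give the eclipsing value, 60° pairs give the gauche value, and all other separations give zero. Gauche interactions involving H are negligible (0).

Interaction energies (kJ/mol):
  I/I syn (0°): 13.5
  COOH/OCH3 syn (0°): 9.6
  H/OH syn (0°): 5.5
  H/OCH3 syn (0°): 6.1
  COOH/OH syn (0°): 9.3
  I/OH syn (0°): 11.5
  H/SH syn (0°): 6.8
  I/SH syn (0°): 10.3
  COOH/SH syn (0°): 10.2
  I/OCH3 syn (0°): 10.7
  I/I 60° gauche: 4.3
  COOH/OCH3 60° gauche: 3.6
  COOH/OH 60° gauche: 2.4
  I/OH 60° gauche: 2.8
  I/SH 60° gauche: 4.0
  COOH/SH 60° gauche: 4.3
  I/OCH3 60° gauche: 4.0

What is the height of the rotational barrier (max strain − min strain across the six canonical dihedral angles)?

14.3 kJ/mol

SH at 0° (eclipsed): COOH(0°)/SH(0°) eclipsed 10.2; H(120°)/OCH3(120°) eclipsed 6.1; I(240°)/OH(240°) eclipsed 11.5 → 27.8 kJ/mol.
SH at 60° (staggered): COOH(0°)/SH(60°) gauche 4.3; COOH(0°)/OH(300°) gauche 2.4; I(240°)/OCH3(180°) gauche 4.0; I(240°)/OH(300°) gauche 2.8 → 13.5 kJ/mol.
SH at 120° (eclipsed): COOH(0°)/OH(0°) eclipsed 9.3; H(120°)/SH(120°) eclipsed 6.8; I(240°)/OCH3(240°) eclipsed 10.7 → 26.8 kJ/mol.
SH at 180° (staggered): COOH(0°)/OCH3(300°) gauche 3.6; COOH(0°)/OH(60°) gauche 2.4; I(240°)/SH(180°) gauche 4.0; I(240°)/OCH3(300°) gauche 4.0 → 14.0 kJ/mol.
SH at 240° (eclipsed): COOH(0°)/OCH3(0°) eclipsed 9.6; H(120°)/OH(120°) eclipsed 5.5; I(240°)/SH(240°) eclipsed 10.3 → 25.4 kJ/mol.
SH at 300° (staggered): COOH(0°)/SH(300°) gauche 4.3; COOH(0°)/OCH3(60°) gauche 3.6; I(240°)/SH(300°) gauche 4.0; I(240°)/OH(180°) gauche 2.8 → 14.7 kJ/mol.
Max at 0° (27.8 kJ/mol), min at 60° (13.5 kJ/mol); barrier = 14.3 kJ/mol.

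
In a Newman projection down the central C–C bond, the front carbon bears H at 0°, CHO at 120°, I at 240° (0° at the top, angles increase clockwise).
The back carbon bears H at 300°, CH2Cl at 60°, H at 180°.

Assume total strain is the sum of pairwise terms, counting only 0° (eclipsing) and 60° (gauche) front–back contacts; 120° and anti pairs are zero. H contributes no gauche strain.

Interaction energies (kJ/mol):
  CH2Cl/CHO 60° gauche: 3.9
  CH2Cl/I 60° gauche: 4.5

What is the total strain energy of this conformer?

3.9 kJ/mol

This conformer (staggered): CHO(120°)/CH2Cl(60°) gauche 3.9 → 3.9 kJ/mol.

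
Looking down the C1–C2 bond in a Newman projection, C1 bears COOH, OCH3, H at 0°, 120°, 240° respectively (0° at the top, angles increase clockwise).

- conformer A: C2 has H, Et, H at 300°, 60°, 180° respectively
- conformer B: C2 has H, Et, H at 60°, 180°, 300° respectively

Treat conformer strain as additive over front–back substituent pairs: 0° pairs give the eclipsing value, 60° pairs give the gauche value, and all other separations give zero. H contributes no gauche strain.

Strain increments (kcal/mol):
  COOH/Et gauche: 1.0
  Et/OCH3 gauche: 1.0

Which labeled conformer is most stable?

B

A (staggered): COOH–Et gauche, OCH3–Et gauche; 1.0 + 1.0 = 2.0 kcal/mol.
B (staggered): OCH3–Et gauche; 1.0 = 1.0 kcal/mol.
B has the lowest total (1.0 kcal/mol).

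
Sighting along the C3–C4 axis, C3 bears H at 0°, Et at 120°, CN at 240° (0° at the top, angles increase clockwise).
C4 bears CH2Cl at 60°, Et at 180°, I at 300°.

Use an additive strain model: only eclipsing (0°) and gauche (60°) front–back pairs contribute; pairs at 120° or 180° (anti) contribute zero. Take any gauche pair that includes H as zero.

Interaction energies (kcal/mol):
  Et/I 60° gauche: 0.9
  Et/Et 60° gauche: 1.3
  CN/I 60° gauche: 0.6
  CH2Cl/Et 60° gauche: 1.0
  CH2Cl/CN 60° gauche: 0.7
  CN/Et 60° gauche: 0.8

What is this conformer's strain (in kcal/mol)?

3.7 kcal/mol

This conformer (staggered): Et–CH2Cl gauche, Et–Et gauche, CN–Et gauche, CN–I gauche; 1.0 + 1.3 + 0.8 + 0.6 = 3.7 kcal/mol.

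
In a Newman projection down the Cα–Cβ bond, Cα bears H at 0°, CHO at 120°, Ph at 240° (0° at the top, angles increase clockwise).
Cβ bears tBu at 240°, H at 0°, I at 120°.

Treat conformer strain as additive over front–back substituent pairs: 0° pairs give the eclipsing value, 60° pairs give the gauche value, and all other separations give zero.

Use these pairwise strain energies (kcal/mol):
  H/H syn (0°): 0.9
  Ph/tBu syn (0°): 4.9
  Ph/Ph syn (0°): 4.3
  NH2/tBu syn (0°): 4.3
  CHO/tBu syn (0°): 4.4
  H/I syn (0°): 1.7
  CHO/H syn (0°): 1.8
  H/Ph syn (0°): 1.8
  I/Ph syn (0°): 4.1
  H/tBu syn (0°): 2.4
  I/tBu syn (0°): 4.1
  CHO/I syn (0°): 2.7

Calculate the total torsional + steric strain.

8.5 kcal/mol

This conformer (eclipsed): H(0°)/H(0°) eclipsed 0.9; CHO(120°)/I(120°) eclipsed 2.7; Ph(240°)/tBu(240°) eclipsed 4.9 → 8.5 kcal/mol.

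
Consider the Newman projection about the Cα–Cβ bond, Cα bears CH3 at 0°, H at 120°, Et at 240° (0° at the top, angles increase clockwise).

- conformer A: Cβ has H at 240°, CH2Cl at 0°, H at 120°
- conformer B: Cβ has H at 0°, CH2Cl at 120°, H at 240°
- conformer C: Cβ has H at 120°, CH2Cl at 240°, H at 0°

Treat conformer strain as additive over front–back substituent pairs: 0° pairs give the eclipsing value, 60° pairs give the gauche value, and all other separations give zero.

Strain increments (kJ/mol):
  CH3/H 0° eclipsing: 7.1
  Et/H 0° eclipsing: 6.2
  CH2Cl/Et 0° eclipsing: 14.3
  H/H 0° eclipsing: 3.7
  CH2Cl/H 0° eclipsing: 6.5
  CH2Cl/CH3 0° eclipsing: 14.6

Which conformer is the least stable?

A (eclipsed): CH3(0°)/CH2Cl(0°) eclipsed 14.6; H(120°)/H(120°) eclipsed 3.7; Et(240°)/H(240°) eclipsed 6.2 → 24.5 kJ/mol.
B (eclipsed): CH3(0°)/H(0°) eclipsed 7.1; H(120°)/CH2Cl(120°) eclipsed 6.5; Et(240°)/H(240°) eclipsed 6.2 → 19.8 kJ/mol.
C (eclipsed): CH3(0°)/H(0°) eclipsed 7.1; H(120°)/H(120°) eclipsed 3.7; Et(240°)/CH2Cl(240°) eclipsed 14.3 → 25.1 kJ/mol.
C has the highest total (25.1 kJ/mol).

C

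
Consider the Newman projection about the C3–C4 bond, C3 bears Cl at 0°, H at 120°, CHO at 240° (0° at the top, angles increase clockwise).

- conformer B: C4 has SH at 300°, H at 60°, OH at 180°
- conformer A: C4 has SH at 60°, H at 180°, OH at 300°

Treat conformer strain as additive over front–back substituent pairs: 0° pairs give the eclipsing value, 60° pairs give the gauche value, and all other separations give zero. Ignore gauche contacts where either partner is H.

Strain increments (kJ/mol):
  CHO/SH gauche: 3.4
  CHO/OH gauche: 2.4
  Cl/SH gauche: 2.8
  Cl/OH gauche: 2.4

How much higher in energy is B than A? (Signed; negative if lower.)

B (staggered): Cl–SH gauche, CHO–SH gauche, CHO–OH gauche; 2.8 + 3.4 + 2.4 = 8.6 kJ/mol.
A (staggered): Cl–SH gauche, Cl–OH gauche, CHO–OH gauche; 2.8 + 2.4 + 2.4 = 7.6 kJ/mol.
E(B) − E(A) = 8.6 − 7.6 = +1.0 kJ/mol.

+1.0 kJ/mol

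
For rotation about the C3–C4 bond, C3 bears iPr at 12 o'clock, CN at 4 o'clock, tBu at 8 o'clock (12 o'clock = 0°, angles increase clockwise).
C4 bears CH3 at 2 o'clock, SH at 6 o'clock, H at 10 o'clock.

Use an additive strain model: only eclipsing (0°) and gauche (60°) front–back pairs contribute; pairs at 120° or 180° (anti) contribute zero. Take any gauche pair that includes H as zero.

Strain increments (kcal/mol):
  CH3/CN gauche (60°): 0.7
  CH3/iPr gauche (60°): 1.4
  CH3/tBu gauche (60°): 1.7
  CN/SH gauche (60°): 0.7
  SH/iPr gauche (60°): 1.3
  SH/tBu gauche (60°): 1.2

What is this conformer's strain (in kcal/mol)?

This conformer (staggered): iPr–CH3 gauche, CN–CH3 gauche, CN–SH gauche, tBu–SH gauche; 1.4 + 0.7 + 0.7 + 1.2 = 4.0 kcal/mol.

4.0 kcal/mol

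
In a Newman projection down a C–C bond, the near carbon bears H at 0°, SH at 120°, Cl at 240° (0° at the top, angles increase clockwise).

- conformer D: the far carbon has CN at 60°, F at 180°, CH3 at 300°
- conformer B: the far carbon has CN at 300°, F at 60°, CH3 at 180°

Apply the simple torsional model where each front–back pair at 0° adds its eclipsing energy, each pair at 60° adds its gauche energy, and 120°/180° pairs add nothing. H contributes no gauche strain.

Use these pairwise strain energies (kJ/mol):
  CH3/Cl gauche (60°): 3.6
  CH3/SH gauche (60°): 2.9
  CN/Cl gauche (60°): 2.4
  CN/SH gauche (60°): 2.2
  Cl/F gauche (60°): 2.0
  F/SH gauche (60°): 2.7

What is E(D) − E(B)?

-1.1 kJ/mol

D is staggered. SH at 120° is gauche with CN at 60° (2.2); SH at 120° is gauche with F at 180° (2.7); Cl at 240° is gauche with F at 180° (2.0); Cl at 240° is gauche with CH3 at 300° (3.6). Total 10.5 kJ/mol.
B is staggered. SH at 120° is gauche with F at 60° (2.7); SH at 120° is gauche with CH3 at 180° (2.9); Cl at 240° is gauche with CN at 300° (2.4); Cl at 240° is gauche with CH3 at 180° (3.6). Total 11.6 kJ/mol.
E(D) − E(B) = 10.5 − 11.6 = -1.1 kJ/mol.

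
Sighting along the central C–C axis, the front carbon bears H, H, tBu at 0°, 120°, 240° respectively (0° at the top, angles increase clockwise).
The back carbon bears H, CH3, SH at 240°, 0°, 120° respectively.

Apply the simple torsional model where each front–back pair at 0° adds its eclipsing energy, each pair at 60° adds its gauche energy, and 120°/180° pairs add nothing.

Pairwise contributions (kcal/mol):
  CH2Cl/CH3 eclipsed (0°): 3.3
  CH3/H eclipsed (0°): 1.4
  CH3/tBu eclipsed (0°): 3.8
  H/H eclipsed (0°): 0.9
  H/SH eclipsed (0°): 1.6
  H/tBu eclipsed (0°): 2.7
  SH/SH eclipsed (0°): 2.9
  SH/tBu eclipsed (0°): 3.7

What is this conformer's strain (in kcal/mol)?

This conformer (eclipsed): H(0°)/CH3(0°) eclipsed 1.4; H(120°)/SH(120°) eclipsed 1.6; tBu(240°)/H(240°) eclipsed 2.7 → 5.7 kcal/mol.

5.7 kcal/mol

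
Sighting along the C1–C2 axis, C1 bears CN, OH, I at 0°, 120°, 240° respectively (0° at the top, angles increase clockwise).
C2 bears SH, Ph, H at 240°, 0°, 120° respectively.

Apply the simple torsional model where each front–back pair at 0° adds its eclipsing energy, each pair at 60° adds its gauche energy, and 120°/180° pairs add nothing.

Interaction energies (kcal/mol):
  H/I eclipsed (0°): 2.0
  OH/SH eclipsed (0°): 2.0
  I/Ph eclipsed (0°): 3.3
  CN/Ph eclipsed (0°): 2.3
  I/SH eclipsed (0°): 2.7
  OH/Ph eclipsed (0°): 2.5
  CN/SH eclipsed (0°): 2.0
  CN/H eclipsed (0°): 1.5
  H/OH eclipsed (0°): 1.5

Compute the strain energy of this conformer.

This conformer (eclipsed): CN–Ph eclipsed, OH–H eclipsed, I–SH eclipsed; 2.3 + 1.5 + 2.7 = 6.5 kcal/mol.

6.5 kcal/mol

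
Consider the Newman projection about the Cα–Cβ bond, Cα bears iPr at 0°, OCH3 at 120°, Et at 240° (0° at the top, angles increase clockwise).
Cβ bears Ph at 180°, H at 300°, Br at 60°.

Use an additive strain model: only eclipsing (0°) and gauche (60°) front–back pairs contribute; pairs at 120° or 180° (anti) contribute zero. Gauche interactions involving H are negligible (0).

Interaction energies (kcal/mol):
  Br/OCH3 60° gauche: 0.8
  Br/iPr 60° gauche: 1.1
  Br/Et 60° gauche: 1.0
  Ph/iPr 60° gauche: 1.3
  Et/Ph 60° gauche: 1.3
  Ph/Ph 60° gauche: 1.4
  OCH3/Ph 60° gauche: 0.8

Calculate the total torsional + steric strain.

4.0 kcal/mol

This conformer (staggered): iPr–Br gauche, OCH3–Ph gauche, OCH3–Br gauche, Et–Ph gauche; 1.1 + 0.8 + 0.8 + 1.3 = 4.0 kcal/mol.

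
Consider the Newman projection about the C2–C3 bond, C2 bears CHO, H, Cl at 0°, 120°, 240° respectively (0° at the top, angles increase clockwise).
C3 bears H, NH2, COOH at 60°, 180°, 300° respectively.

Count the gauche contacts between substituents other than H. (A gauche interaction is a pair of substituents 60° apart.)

3

Non-H gauche pairs: CHO(0°)/COOH(300°); Cl(240°)/NH2(180°); Cl(240°)/COOH(300°) — 3 interactions.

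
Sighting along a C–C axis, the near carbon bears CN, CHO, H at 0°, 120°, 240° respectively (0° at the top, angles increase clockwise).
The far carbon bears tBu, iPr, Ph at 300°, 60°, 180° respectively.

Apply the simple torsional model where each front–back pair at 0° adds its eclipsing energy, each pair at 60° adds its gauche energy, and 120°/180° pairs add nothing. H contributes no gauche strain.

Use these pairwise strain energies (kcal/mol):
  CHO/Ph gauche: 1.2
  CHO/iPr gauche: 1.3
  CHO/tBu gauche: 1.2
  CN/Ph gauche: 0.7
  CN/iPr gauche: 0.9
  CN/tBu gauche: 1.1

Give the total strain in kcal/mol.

4.5 kcal/mol

This conformer (staggered): CN(0°)/tBu(300°) gauche 1.1; CN(0°)/iPr(60°) gauche 0.9; CHO(120°)/iPr(60°) gauche 1.3; CHO(120°)/Ph(180°) gauche 1.2 → 4.5 kcal/mol.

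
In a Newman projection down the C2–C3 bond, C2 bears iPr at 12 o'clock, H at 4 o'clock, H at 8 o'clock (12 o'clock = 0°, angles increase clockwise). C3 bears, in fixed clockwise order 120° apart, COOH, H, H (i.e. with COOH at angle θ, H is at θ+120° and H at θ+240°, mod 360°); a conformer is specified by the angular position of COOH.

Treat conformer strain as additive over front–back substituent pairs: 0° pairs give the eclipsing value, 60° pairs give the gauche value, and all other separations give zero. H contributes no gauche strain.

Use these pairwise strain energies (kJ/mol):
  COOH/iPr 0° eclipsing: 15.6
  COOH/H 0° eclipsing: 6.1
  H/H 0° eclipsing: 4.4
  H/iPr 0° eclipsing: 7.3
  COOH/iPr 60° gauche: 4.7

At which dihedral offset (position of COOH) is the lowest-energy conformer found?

COOH at 0° (eclipsed): iPr–COOH eclipsed, H–H eclipsed, H–H eclipsed; 15.6 + 4.4 + 4.4 = 24.4 kJ/mol.
COOH at 60° (staggered): iPr–COOH gauche; 4.7 = 4.7 kJ/mol.
COOH at 120° (eclipsed): iPr–H eclipsed, H–COOH eclipsed, H–H eclipsed; 7.3 + 6.1 + 4.4 = 17.8 kJ/mol.
COOH at 180° (staggered): no non-H gauche contacts → 0.0 kJ/mol.
COOH at 240° (eclipsed): iPr–H eclipsed, H–H eclipsed, H–COOH eclipsed; 7.3 + 4.4 + 6.1 = 17.8 kJ/mol.
COOH at 300° (staggered): iPr–COOH gauche; 4.7 = 4.7 kJ/mol.
The minimum (0.0 kJ/mol) occurs with COOH at 180°.

180°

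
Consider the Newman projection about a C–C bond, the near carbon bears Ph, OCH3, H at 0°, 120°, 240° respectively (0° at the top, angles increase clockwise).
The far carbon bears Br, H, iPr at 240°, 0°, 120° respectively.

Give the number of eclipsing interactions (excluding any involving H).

1

Non-H eclipsing pairs: OCH3(120°)/iPr(120°) — 1 interaction.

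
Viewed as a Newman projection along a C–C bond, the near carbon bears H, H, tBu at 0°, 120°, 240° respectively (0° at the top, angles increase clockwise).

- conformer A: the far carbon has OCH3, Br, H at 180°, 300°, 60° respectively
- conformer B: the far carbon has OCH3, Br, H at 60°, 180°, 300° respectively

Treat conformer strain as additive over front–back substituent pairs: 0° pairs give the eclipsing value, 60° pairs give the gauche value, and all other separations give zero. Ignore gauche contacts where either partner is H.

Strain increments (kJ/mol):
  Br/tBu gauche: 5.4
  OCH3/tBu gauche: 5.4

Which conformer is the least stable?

A

A (staggered): tBu(240°)/OCH3(180°) gauche 5.4; tBu(240°)/Br(300°) gauche 5.4 → 10.8 kJ/mol.
B (staggered): tBu(240°)/Br(180°) gauche 5.4 → 5.4 kJ/mol.
A has the highest total (10.8 kJ/mol).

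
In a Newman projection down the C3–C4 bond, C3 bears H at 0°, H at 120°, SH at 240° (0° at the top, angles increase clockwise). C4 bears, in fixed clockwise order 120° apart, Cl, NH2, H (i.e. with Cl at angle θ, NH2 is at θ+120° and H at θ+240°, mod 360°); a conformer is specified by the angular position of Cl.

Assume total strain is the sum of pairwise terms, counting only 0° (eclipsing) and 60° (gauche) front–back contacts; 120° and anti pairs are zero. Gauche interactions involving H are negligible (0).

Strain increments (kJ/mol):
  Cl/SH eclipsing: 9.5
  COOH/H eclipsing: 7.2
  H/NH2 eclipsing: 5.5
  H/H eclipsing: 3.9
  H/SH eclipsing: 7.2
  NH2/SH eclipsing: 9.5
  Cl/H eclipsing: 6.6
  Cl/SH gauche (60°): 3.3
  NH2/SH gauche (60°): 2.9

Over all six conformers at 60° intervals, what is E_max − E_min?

17.1 kJ/mol

Cl at 0° is eclipsed. H at 0° is eclipsed with Cl at 0° (6.6); H at 120° is eclipsed with NH2 at 120° (5.5); SH at 240° is eclipsed with H at 240° (7.2). Total 19.3 kJ/mol.
Cl at 60° is staggered. SH at 240° is gauche with NH2 at 180° (2.9). Total 2.9 kJ/mol.
Cl at 120° is eclipsed. H at 0° is eclipsed with H at 0° (3.9); H at 120° is eclipsed with Cl at 120° (6.6); SH at 240° is eclipsed with NH2 at 240° (9.5). Total 20.0 kJ/mol.
Cl at 180° is staggered. SH at 240° is gauche with Cl at 180° (3.3); SH at 240° is gauche with NH2 at 300° (2.9). Total 6.2 kJ/mol.
Cl at 240° is eclipsed. H at 0° is eclipsed with NH2 at 0° (5.5); H at 120° is eclipsed with H at 120° (3.9); SH at 240° is eclipsed with Cl at 240° (9.5). Total 18.9 kJ/mol.
Cl at 300° is staggered. SH at 240° is gauche with Cl at 300° (3.3). Total 3.3 kJ/mol.
Max at 120° (20.0 kJ/mol), min at 60° (2.9 kJ/mol); barrier = 17.1 kJ/mol.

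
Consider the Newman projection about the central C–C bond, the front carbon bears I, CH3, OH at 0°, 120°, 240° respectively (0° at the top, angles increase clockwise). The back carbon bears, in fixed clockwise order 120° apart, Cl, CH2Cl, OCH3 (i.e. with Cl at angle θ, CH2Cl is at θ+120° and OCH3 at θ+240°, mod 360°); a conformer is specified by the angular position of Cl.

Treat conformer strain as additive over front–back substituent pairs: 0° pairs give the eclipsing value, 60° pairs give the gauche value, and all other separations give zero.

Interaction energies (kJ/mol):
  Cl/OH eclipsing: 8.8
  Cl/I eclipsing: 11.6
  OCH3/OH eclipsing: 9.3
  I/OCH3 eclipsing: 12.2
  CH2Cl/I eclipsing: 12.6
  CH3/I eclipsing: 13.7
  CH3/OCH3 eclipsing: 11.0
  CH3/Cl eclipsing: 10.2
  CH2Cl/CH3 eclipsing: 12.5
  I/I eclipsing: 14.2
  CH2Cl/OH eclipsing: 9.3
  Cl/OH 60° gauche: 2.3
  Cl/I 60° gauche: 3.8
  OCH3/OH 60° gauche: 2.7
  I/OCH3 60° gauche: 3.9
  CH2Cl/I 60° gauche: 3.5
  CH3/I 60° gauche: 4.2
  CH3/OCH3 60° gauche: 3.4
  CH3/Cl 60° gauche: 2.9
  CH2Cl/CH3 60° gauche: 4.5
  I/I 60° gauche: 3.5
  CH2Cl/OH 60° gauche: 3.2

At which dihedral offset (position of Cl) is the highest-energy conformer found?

0°

Cl at 0° is eclipsed. I at 0° is eclipsed with Cl at 0° (11.6); CH3 at 120° is eclipsed with CH2Cl at 120° (12.5); OH at 240° is eclipsed with OCH3 at 240° (9.3). Total 33.4 kJ/mol.
Cl at 60° is staggered. I at 0° is gauche with Cl at 60° (3.8); I at 0° is gauche with OCH3 at 300° (3.9); CH3 at 120° is gauche with Cl at 60° (2.9); CH3 at 120° is gauche with CH2Cl at 180° (4.5); OH at 240° is gauche with CH2Cl at 180° (3.2); OH at 240° is gauche with OCH3 at 300° (2.7). Total 21.0 kJ/mol.
Cl at 120° is eclipsed. I at 0° is eclipsed with OCH3 at 0° (12.2); CH3 at 120° is eclipsed with Cl at 120° (10.2); OH at 240° is eclipsed with CH2Cl at 240° (9.3). Total 31.7 kJ/mol.
Cl at 180° is staggered. I at 0° is gauche with CH2Cl at 300° (3.5); I at 0° is gauche with OCH3 at 60° (3.9); CH3 at 120° is gauche with Cl at 180° (2.9); CH3 at 120° is gauche with OCH3 at 60° (3.4); OH at 240° is gauche with Cl at 180° (2.3); OH at 240° is gauche with CH2Cl at 300° (3.2). Total 19.2 kJ/mol.
Cl at 240° is eclipsed. I at 0° is eclipsed with CH2Cl at 0° (12.6); CH3 at 120° is eclipsed with OCH3 at 120° (11.0); OH at 240° is eclipsed with Cl at 240° (8.8). Total 32.4 kJ/mol.
Cl at 300° is staggered. I at 0° is gauche with Cl at 300° (3.8); I at 0° is gauche with CH2Cl at 60° (3.5); CH3 at 120° is gauche with CH2Cl at 60° (4.5); CH3 at 120° is gauche with OCH3 at 180° (3.4); OH at 240° is gauche with Cl at 300° (2.3); OH at 240° is gauche with OCH3 at 180° (2.7). Total 20.2 kJ/mol.
The maximum (33.4 kJ/mol) occurs with Cl at 0°.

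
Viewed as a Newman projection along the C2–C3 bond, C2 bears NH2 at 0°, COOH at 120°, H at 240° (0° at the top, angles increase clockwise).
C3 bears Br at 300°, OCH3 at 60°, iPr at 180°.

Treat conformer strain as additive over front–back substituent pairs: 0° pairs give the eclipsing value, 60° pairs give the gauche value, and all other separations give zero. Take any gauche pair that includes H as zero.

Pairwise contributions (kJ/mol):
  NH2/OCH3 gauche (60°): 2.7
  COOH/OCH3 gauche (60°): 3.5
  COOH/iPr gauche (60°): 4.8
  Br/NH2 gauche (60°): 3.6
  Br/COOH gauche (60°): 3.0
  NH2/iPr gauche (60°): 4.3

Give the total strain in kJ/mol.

14.6 kJ/mol

This conformer is staggered. NH2 at 0° is gauche with Br at 300° (3.6); NH2 at 0° is gauche with OCH3 at 60° (2.7); COOH at 120° is gauche with OCH3 at 60° (3.5); COOH at 120° is gauche with iPr at 180° (4.8). Total 14.6 kJ/mol.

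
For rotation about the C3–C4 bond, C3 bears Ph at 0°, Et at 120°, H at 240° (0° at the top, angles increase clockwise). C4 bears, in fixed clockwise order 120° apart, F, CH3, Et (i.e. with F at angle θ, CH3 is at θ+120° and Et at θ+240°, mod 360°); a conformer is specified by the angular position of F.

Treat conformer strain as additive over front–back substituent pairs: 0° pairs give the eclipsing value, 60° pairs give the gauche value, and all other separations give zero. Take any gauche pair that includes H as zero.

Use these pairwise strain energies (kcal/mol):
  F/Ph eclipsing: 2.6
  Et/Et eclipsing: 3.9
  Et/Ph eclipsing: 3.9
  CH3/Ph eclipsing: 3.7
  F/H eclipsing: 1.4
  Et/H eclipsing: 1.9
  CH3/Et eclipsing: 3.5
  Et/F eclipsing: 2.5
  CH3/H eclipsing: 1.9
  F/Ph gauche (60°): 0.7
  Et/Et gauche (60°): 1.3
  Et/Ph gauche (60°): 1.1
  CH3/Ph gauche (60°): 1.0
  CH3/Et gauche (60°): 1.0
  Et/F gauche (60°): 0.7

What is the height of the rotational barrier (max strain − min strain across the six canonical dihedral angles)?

F at 0° (eclipsed): Ph(0°)/F(0°) eclipsed 2.6; Et(120°)/CH3(120°) eclipsed 3.5; H(240°)/Et(240°) eclipsed 1.9 → 8.0 kcal/mol.
F at 60° (staggered): Ph(0°)/F(60°) gauche 0.7; Ph(0°)/Et(300°) gauche 1.1; Et(120°)/F(60°) gauche 0.7; Et(120°)/CH3(180°) gauche 1.0 → 3.5 kcal/mol.
F at 120° (eclipsed): Ph(0°)/Et(0°) eclipsed 3.9; Et(120°)/F(120°) eclipsed 2.5; H(240°)/CH3(240°) eclipsed 1.9 → 8.3 kcal/mol.
F at 180° (staggered): Ph(0°)/CH3(300°) gauche 1.0; Ph(0°)/Et(60°) gauche 1.1; Et(120°)/F(180°) gauche 0.7; Et(120°)/Et(60°) gauche 1.3 → 4.1 kcal/mol.
F at 240° (eclipsed): Ph(0°)/CH3(0°) eclipsed 3.7; Et(120°)/Et(120°) eclipsed 3.9; H(240°)/F(240°) eclipsed 1.4 → 9.0 kcal/mol.
F at 300° (staggered): Ph(0°)/F(300°) gauche 0.7; Ph(0°)/CH3(60°) gauche 1.0; Et(120°)/CH3(60°) gauche 1.0; Et(120°)/Et(180°) gauche 1.3 → 4.0 kcal/mol.
Max at 240° (9.0 kcal/mol), min at 60° (3.5 kcal/mol); barrier = 5.5 kcal/mol.

5.5 kcal/mol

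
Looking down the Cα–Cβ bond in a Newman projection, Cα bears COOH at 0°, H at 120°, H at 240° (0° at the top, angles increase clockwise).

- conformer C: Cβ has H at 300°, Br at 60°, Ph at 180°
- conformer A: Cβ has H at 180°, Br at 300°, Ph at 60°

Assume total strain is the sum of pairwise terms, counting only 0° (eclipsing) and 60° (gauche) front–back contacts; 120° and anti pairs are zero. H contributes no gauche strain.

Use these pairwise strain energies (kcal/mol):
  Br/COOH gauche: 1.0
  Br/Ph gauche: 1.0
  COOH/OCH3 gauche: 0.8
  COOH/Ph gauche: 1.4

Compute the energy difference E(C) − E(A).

C (staggered): COOH–Br gauche; 1.0 = 1.0 kcal/mol.
A (staggered): COOH–Br gauche, COOH–Ph gauche; 1.0 + 1.4 = 2.4 kcal/mol.
E(C) − E(A) = 1.0 − 2.4 = -1.4 kcal/mol.

-1.4 kcal/mol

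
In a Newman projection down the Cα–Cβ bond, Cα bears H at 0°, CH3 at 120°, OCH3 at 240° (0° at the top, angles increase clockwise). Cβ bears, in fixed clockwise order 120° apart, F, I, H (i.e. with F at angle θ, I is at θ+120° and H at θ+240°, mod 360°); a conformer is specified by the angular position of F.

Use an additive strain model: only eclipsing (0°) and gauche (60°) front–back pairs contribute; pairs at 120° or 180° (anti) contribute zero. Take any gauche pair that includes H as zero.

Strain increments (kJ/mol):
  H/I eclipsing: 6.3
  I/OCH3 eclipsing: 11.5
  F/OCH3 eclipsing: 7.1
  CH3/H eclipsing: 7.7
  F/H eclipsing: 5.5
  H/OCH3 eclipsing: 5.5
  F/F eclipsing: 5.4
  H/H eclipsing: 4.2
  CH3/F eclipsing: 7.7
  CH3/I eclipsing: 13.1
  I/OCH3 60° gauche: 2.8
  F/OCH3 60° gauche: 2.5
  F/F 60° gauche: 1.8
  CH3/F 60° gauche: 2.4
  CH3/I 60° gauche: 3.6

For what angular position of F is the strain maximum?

F at 0° is eclipsed. H at 0° is eclipsed with F at 0° (5.5); CH3 at 120° is eclipsed with I at 120° (13.1); OCH3 at 240° is eclipsed with H at 240° (5.5). Total 24.1 kJ/mol.
F at 60° is staggered. CH3 at 120° is gauche with F at 60° (2.4); CH3 at 120° is gauche with I at 180° (3.6); OCH3 at 240° is gauche with I at 180° (2.8). Total 8.8 kJ/mol.
F at 120° is eclipsed. H at 0° is eclipsed with H at 0° (4.2); CH3 at 120° is eclipsed with F at 120° (7.7); OCH3 at 240° is eclipsed with I at 240° (11.5). Total 23.4 kJ/mol.
F at 180° is staggered. CH3 at 120° is gauche with F at 180° (2.4); OCH3 at 240° is gauche with F at 180° (2.5); OCH3 at 240° is gauche with I at 300° (2.8). Total 7.7 kJ/mol.
F at 240° is eclipsed. H at 0° is eclipsed with I at 0° (6.3); CH3 at 120° is eclipsed with H at 120° (7.7); OCH3 at 240° is eclipsed with F at 240° (7.1). Total 21.1 kJ/mol.
F at 300° is staggered. CH3 at 120° is gauche with I at 60° (3.6); OCH3 at 240° is gauche with F at 300° (2.5). Total 6.1 kJ/mol.
The maximum (24.1 kJ/mol) occurs with F at 0°.

0°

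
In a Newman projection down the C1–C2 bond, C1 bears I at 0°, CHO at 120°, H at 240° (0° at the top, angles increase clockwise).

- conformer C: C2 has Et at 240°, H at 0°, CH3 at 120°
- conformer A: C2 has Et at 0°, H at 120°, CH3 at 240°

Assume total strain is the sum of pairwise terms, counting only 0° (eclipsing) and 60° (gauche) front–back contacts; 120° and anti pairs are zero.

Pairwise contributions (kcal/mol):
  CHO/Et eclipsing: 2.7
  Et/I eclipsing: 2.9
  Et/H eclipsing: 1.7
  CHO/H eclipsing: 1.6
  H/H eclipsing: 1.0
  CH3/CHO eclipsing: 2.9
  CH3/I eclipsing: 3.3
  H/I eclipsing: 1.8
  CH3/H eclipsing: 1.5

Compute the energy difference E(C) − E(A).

C (eclipsed): I(0°)/H(0°) eclipsed 1.8; CHO(120°)/CH3(120°) eclipsed 2.9; H(240°)/Et(240°) eclipsed 1.7 → 6.4 kcal/mol.
A (eclipsed): I(0°)/Et(0°) eclipsed 2.9; CHO(120°)/H(120°) eclipsed 1.6; H(240°)/CH3(240°) eclipsed 1.5 → 6.0 kcal/mol.
E(C) − E(A) = 6.4 − 6.0 = +0.4 kcal/mol.

+0.4 kcal/mol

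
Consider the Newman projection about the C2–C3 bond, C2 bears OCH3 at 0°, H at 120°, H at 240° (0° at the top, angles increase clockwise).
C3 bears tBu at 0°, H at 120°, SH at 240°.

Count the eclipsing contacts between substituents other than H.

1

Non-H eclipsing pairs: OCH3(0°)/tBu(0°) — 1 interaction.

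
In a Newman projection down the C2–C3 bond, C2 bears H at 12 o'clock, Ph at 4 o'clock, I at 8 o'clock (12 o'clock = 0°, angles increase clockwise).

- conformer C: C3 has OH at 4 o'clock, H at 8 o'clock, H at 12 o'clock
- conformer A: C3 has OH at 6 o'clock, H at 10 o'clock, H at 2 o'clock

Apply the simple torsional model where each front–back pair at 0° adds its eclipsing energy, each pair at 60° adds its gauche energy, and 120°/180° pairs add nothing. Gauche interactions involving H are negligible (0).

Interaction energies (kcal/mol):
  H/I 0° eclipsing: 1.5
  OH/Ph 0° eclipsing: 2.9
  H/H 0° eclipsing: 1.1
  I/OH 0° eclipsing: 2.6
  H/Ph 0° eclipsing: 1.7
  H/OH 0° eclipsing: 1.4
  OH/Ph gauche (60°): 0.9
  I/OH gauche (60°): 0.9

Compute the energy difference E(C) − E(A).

C (eclipsed): H(0°)/H(0°) eclipsed 1.1; Ph(120°)/OH(120°) eclipsed 2.9; I(240°)/H(240°) eclipsed 1.5 → 5.5 kcal/mol.
A (staggered): Ph(120°)/OH(180°) gauche 0.9; I(240°)/OH(180°) gauche 0.9 → 1.8 kcal/mol.
E(C) − E(A) = 5.5 − 1.8 = +3.7 kcal/mol.

+3.7 kcal/mol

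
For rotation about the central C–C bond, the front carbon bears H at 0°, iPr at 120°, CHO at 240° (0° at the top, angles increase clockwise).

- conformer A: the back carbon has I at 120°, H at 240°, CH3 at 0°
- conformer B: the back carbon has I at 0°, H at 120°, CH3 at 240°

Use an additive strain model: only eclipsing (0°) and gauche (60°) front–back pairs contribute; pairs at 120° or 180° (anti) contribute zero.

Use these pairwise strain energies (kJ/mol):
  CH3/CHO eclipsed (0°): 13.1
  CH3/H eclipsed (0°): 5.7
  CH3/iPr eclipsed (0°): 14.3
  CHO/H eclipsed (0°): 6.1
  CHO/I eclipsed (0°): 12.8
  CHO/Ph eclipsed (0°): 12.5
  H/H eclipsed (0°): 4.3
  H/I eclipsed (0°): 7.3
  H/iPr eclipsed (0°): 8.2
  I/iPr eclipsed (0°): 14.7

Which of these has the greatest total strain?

B

A (eclipsed): H(0°)/CH3(0°) eclipsed 5.7; iPr(120°)/I(120°) eclipsed 14.7; CHO(240°)/H(240°) eclipsed 6.1 → 26.5 kJ/mol.
B (eclipsed): H(0°)/I(0°) eclipsed 7.3; iPr(120°)/H(120°) eclipsed 8.2; CHO(240°)/CH3(240°) eclipsed 13.1 → 28.6 kJ/mol.
B has the highest total (28.6 kJ/mol).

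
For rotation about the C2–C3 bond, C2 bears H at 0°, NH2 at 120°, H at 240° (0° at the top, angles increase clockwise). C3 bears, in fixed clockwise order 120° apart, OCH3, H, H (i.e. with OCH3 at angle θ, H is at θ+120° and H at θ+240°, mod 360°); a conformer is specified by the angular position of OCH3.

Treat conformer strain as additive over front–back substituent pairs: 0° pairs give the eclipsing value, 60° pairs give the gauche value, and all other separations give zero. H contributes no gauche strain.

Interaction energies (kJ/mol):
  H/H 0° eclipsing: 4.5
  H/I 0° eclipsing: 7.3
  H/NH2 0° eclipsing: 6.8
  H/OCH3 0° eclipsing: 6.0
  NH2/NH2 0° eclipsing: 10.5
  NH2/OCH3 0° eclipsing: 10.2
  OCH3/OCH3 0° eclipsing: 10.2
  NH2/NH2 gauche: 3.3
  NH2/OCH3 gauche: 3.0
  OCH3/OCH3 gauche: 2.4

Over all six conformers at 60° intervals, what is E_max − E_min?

OCH3 at 0° (eclipsed): H–OCH3 eclipsed, NH2–H eclipsed, H–H eclipsed; 6.0 + 6.8 + 4.5 = 17.3 kJ/mol.
OCH3 at 60° (staggered): NH2–OCH3 gauche; 3.0 = 3.0 kJ/mol.
OCH3 at 120° (eclipsed): H–H eclipsed, NH2–OCH3 eclipsed, H–H eclipsed; 4.5 + 10.2 + 4.5 = 19.2 kJ/mol.
OCH3 at 180° (staggered): NH2–OCH3 gauche; 3.0 = 3.0 kJ/mol.
OCH3 at 240° (eclipsed): H–H eclipsed, NH2–H eclipsed, H–OCH3 eclipsed; 4.5 + 6.8 + 6.0 = 17.3 kJ/mol.
OCH3 at 300° (staggered): no non-H gauche contacts → 0.0 kJ/mol.
Max at 120° (19.2 kJ/mol), min at 300° (0.0 kJ/mol); barrier = 19.2 kJ/mol.

19.2 kJ/mol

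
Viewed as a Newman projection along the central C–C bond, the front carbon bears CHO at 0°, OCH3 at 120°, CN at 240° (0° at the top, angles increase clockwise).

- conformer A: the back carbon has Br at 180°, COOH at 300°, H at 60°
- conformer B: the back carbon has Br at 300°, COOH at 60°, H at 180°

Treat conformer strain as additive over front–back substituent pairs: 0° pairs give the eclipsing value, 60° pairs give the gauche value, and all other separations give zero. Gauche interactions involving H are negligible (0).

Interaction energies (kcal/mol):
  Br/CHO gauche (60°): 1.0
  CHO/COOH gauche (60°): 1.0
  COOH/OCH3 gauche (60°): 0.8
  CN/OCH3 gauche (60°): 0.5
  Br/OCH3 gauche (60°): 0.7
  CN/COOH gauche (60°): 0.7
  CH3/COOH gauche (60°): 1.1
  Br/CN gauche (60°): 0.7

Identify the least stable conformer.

A is staggered. CHO at 0° is gauche with COOH at 300° (1.0); OCH3 at 120° is gauche with Br at 180° (0.7); CN at 240° is gauche with Br at 180° (0.7); CN at 240° is gauche with COOH at 300° (0.7). Total 3.1 kcal/mol.
B is staggered. CHO at 0° is gauche with Br at 300° (1.0); CHO at 0° is gauche with COOH at 60° (1.0); OCH3 at 120° is gauche with COOH at 60° (0.8); CN at 240° is gauche with Br at 300° (0.7). Total 3.5 kcal/mol.
B has the highest total (3.5 kcal/mol).

B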